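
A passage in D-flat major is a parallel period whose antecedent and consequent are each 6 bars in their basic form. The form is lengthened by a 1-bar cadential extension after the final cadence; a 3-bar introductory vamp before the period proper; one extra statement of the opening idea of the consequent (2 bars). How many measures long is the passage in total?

18 measures

Basic parallel period: 6 + 6 = 12 bars.
12 (basic form) + 1 (cadential extension) + 3 (introduction) + 2 (extra statement) = 18.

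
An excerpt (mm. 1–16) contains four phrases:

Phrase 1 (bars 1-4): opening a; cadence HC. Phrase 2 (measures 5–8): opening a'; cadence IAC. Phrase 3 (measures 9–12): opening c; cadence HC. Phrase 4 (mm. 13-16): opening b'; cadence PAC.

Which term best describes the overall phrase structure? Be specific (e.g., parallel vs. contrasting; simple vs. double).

Four phrases in two halves: the first half (mm. 1–8) ends with an imperfect authentic cadence, the second (bars 9–16) with a perfect authentic cadence — a large antecedent–consequent pair, i.e. a double period.
Phrase 3 begins with different material from phrase 1, making it contrasting.

contrasting double period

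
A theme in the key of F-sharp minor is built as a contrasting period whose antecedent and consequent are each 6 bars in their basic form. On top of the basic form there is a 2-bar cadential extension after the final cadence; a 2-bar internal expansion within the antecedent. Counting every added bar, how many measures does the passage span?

Basic contrasting period: 6 + 6 = 12 bars.
12 (basic form) + 2 (cadential extension) + 2 (internal expansion) = 16.

16 measures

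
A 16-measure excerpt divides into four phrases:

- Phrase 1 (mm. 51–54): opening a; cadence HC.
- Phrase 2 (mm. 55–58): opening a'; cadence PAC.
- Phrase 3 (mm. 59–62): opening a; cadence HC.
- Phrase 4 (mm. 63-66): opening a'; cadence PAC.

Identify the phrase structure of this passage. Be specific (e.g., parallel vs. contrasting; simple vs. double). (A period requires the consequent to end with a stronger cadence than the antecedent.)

repeated period

The cadence pattern HC–PAC–HC–PAC is weak–strong twice, and phrases 3–4 restate phrases 1–2: a period heard twice, not a double period (which would end weakly at phrase 2).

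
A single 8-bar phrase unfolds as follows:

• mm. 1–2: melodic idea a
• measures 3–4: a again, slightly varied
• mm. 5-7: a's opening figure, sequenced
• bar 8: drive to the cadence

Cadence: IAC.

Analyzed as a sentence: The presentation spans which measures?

The presentation of a sentence is the basic idea (mm. 1-2) plus its repetition (mm. 3–4); the presentation is therefore bars 1–4.

measures 1–4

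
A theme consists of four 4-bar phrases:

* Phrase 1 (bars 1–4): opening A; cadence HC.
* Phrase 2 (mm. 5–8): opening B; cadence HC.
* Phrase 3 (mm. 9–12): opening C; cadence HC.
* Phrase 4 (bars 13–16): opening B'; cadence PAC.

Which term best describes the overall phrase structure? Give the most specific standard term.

contrasting double period

Four phrases in two halves: the first half (mm. 1–8) ends with a half cadence, the second (measures 9–16) with a perfect authentic cadence — a large antecedent–consequent pair, i.e. a double period.
Phrase 3 begins with different material from phrase 1, making it contrasting.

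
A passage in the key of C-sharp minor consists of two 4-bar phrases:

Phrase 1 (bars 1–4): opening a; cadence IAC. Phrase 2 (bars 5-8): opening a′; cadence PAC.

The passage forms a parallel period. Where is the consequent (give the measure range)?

The antecedent is the phrase ending with the weaker cadence (imperfect authentic cadence, phrase 1) and the consequent the one ending more conclusively (perfect authentic cadence, phrase 2); the consequent is bars 5-8.

measures 5–8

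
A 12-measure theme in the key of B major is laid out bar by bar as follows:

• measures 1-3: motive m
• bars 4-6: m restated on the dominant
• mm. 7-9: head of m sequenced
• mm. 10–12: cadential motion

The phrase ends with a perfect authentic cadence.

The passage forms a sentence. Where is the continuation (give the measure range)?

After the presentation (bars 1–6), the continuation covers the fragmentation through the cadence: bars 7–12.

measures 7–12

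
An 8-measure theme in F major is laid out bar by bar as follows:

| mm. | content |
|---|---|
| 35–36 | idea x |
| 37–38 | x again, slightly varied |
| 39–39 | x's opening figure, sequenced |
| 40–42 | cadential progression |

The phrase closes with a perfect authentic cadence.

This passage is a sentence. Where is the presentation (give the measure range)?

measures 35–38

The presentation of a sentence is the basic idea (bars 35–36) plus its repetition (mm. 37-38); the presentation is therefore bars 35-38.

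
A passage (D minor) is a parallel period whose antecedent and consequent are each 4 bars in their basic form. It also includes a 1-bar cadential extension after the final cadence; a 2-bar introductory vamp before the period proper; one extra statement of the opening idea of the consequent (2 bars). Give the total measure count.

13 measures

Basic parallel period: 4 + 4 = 8 bars.
8 (basic form) + 1 (cadential extension) + 2 (introduction) + 2 (extra statement) = 13.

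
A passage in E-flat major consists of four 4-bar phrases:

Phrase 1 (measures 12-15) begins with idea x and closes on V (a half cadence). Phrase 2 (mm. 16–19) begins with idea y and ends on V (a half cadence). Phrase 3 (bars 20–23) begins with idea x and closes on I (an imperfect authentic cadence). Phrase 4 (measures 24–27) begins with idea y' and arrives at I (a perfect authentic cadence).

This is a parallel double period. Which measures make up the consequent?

In a double period the first pair of phrases (ending half cadence) is the large antecedent and the second pair (ending perfect authentic cadence) is the large consequent; the consequent is measures 20–27.

measures 20–27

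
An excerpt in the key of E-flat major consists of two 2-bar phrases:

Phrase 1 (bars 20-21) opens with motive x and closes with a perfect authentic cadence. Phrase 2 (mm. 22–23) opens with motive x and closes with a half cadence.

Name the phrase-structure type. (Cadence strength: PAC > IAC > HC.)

The second phrase closes with a half cadence, which is not stronger than the first phrase's perfect authentic cadence; without a weak→strong cadential pair there is no antecedent–consequent relationship, so this is a phrase group rather than a period.

phrase group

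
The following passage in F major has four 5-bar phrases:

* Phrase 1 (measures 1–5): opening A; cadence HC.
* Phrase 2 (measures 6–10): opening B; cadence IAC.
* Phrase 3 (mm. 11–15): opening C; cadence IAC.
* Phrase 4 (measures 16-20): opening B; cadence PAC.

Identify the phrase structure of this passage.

Four phrases in two halves: the first half (measures 1-10) ends with an imperfect authentic cadence, the second (measures 11–20) with a perfect authentic cadence — a large antecedent–consequent pair, i.e. a double period.
Phrase 3 begins with different material from phrase 1, making it contrasting.

contrasting double period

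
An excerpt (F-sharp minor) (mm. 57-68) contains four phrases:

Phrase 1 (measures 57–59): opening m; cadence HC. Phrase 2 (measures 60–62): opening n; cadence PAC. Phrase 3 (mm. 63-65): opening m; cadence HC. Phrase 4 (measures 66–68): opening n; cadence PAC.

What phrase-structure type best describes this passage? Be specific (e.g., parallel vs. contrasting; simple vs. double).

repeated period

The cadence pattern HC–PAC–HC–PAC is weak–strong twice, and phrases 3–4 restate phrases 1–2: a period heard twice, not a double period (which would end weakly at phrase 2).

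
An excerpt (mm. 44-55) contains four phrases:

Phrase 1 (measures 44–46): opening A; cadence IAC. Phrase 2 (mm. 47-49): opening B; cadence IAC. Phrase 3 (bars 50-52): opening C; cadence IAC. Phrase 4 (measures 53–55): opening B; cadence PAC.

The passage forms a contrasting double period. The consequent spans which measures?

measures 50–55

In a double period the four phrases pair into a large antecedent (phrases 1–2, ending imperfect authentic cadence) and a large consequent (phrases 3–4, ending perfect authentic cadence). The consequent spans mm. 50–55.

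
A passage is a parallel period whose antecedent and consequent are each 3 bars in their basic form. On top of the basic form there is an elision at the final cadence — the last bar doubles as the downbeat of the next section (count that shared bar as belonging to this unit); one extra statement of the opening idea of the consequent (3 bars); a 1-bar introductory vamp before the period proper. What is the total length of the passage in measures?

Basic parallel period: 3 + 3 = 6 bars.
6 (basic form) + 3 (extra statement) + 1 (introduction) = 10.
The elision shares a bar with the next section but does not change this unit's count.

10 measures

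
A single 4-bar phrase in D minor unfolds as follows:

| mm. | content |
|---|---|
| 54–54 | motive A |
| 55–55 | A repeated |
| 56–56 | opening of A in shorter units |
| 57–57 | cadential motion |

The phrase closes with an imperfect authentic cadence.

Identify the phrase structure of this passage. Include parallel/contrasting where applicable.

sentence

Basic idea (bar 54) + its repetition (m. 55) form the presentation; fragmentation and cadence (measures 56-57) form the continuation — the 4-bar whole is a sentence.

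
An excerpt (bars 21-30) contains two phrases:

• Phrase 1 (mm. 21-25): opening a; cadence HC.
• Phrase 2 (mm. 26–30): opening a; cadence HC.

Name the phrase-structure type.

Both phrases have the same opening (a) and the same cadence (half cadence): the second is a restatement, not a consequent, so this is a repeated phrase rather than a period.

repeated phrase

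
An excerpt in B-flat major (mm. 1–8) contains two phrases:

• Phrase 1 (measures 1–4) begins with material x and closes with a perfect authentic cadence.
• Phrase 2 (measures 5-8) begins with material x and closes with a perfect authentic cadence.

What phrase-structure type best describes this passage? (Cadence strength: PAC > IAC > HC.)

Both phrases have the same opening (x) and the same cadence (perfect authentic cadence): the second is a restatement, not a consequent, so this is a repeated phrase rather than a period.

repeated phrase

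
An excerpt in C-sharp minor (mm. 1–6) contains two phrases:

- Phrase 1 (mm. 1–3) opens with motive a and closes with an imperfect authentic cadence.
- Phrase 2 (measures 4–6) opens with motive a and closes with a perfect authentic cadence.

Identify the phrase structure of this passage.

parallel period

Phrase 1 ends with an imperfect authentic cadence (weaker) and phrase 2 with a perfect authentic cadence (stronger): antecedent + consequent = a period.
The two phrases open with the same material (a / a), so the period is parallel.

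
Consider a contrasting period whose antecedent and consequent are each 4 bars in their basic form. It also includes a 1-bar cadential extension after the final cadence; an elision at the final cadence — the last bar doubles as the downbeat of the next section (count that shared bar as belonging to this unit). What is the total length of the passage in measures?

9 measures

Basic contrasting period: 4 + 4 = 8 bars.
8 (basic form) + 1 (cadential extension) = 9.
The elision shares a bar with the next section but does not change this unit's count.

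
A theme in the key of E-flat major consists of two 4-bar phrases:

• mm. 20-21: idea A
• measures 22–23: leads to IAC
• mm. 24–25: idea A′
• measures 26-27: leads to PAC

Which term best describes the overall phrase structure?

parallel period

Phrase 1 ends with an imperfect authentic cadence (weaker) and phrase 2 with a perfect authentic cadence (stronger): antecedent + consequent = a period.
The two phrases open with the same material (A / A′), so the period is parallel.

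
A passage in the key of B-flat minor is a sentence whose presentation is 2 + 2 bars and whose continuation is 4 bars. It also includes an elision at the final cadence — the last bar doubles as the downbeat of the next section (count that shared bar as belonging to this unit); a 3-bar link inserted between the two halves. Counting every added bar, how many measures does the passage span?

Basic sentence: 2 + 2 + 4 = 8 bars.
8 (basic form) + 3 (link) = 11.
The elision shares a bar with the next section but does not change this unit's count.

11 measures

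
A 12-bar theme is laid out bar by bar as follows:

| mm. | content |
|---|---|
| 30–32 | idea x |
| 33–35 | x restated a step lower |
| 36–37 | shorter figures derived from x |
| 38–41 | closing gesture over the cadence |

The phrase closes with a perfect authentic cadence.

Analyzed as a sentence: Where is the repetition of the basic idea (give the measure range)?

The presentation of a sentence is the basic idea (measures 30–32) plus its repetition (mm. 33–35); the repetition of the basic idea is therefore bars 33–35.

measures 33–35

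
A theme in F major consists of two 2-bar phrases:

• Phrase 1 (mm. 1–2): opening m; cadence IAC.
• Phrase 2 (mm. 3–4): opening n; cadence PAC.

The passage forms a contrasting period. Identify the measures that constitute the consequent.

measures 3–4

The antecedent is the phrase ending with the weaker cadence (imperfect authentic cadence, phrase 1) and the consequent the one ending more conclusively (perfect authentic cadence, phrase 2); the consequent is mm. 3-4.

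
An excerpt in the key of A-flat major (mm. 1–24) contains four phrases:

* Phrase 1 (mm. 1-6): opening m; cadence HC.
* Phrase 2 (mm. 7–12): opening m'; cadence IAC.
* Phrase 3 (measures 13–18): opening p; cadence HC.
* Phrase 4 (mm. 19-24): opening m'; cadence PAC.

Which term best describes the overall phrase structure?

Four phrases in two halves: the first half (mm. 1–12) ends with an imperfect authentic cadence, the second (measures 13-24) with a perfect authentic cadence — a large antecedent–consequent pair, i.e. a double period.
Phrase 3 begins with different material from phrase 1, making it contrasting.

contrasting double period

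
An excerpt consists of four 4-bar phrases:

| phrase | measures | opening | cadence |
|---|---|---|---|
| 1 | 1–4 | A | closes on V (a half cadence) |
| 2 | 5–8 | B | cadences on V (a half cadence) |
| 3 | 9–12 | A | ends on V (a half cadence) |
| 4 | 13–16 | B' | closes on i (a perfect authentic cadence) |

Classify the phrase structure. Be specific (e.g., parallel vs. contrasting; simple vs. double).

Four phrases in two halves: the first half (bars 1–8) ends with a half cadence, the second (measures 9–16) with a perfect authentic cadence — a large antecedent–consequent pair, i.e. a double period.
Phrase 3 begins with the same material as phrase 1, making it parallel.

parallel double period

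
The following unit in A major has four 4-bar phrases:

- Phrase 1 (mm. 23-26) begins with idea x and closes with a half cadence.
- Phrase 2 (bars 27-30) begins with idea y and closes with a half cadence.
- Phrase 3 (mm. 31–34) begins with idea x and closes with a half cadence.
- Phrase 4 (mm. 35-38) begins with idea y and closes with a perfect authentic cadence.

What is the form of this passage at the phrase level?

Four phrases in two halves: the first half (bars 23–30) ends with a half cadence, the second (mm. 31–38) with a perfect authentic cadence — a large antecedent–consequent pair, i.e. a double period.
Phrase 3 begins with the same material as phrase 1, making it parallel.

parallel double period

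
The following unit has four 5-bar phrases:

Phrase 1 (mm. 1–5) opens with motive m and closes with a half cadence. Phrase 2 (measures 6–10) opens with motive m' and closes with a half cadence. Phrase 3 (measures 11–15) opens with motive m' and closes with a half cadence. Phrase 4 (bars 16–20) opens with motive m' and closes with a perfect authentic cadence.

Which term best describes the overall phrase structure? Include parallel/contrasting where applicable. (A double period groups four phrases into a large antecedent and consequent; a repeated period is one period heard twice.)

parallel double period

Four phrases in two halves: the first half (measures 1-10) ends with a half cadence, the second (mm. 11-20) with a perfect authentic cadence — a large antecedent–consequent pair, i.e. a double period.
Phrase 3 begins with the same material as phrase 1, making it parallel.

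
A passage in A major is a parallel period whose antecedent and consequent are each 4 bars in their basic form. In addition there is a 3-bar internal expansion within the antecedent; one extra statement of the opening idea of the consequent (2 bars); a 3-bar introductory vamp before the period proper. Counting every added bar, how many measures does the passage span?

Basic parallel period: 4 + 4 = 8 bars.
8 (basic form) + 3 (internal expansion) + 2 (extra statement) + 3 (introduction) = 16.

16 measures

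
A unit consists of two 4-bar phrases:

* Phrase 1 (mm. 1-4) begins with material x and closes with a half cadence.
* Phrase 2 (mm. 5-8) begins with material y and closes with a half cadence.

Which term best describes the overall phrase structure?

The second phrase closes with a half cadence, which is not stronger than the first phrase's half cadence; without a weak→strong cadential pair there is no antecedent–consequent relationship, so this is a phrase group rather than a period.

phrase group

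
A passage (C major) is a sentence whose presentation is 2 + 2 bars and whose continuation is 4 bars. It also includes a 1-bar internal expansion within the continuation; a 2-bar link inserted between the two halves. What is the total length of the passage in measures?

Basic sentence: 2 + 2 + 4 = 8 bars.
8 (basic form) + 1 (internal expansion) + 2 (link) = 11.

11 measures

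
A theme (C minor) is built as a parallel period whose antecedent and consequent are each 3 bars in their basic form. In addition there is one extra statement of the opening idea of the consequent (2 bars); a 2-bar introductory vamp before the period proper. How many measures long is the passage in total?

Basic parallel period: 3 + 3 = 6 bars.
6 (basic form) + 2 (extra statement) + 2 (introduction) = 10.

10 measures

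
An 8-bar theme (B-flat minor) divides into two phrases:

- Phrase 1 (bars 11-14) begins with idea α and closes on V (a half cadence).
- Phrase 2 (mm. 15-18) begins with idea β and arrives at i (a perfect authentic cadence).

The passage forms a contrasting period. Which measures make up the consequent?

measures 15–18

The phrase ending with the weaker cadence (half cadence) is the antecedent; the one ending more conclusively (perfect authentic cadence) is the consequent. The consequent is measures 15–18.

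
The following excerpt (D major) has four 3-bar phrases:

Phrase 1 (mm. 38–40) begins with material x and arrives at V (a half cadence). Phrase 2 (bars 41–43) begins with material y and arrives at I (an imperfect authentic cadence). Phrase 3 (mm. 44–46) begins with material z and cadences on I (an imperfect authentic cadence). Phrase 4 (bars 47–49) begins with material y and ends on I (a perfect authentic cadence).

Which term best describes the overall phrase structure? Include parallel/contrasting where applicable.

contrasting double period

Four phrases in two halves: the first half (mm. 38–43) ends with an imperfect authentic cadence, the second (measures 44-49) with a perfect authentic cadence — a large antecedent–consequent pair, i.e. a double period.
Phrase 3 begins with different material from phrase 1, making it contrasting.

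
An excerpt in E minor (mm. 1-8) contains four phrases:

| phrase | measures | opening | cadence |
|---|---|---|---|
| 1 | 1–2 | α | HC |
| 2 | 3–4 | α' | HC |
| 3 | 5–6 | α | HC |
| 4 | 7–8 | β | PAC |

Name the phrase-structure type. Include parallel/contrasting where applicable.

Four phrases in two halves: the first half (mm. 1–4) ends with a half cadence, the second (mm. 5-8) with a perfect authentic cadence — a large antecedent–consequent pair, i.e. a double period.
Phrase 3 begins with the same material as phrase 1, making it parallel.

parallel double period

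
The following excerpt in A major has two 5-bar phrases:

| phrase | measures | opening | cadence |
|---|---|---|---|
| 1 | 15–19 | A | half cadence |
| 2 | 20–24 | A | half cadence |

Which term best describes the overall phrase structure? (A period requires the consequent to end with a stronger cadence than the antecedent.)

repeated phrase

Both phrases have the same opening (A) and the same cadence (half cadence): the second is a restatement, not a consequent, so this is a repeated phrase rather than a period.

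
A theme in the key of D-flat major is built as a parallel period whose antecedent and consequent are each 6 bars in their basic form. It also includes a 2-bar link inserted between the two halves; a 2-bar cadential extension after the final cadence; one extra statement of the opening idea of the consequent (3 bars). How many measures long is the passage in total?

Basic parallel period: 6 + 6 = 12 bars.
12 (basic form) + 2 (link) + 2 (cadential extension) + 3 (extra statement) = 19.

19 measures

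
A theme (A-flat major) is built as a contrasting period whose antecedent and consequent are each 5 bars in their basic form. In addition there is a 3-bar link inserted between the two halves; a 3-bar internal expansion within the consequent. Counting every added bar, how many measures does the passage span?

Basic contrasting period: 5 + 5 = 10 bars.
10 (basic form) + 3 (link) + 3 (internal expansion) = 16.

16 measures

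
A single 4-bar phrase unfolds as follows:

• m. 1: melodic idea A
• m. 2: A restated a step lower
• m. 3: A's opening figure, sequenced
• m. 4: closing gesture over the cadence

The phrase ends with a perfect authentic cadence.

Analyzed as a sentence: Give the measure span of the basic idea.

The presentation of a sentence is the basic idea (bar 1) plus its repetition (bar 2); the basic idea is therefore m. 1.

measures 1–1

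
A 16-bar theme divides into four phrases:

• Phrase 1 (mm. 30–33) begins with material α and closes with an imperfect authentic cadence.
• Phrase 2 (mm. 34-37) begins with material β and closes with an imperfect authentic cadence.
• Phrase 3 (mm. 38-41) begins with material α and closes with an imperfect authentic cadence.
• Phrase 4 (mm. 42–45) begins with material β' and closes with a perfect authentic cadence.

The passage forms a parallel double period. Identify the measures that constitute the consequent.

In a double period the four phrases pair into a large antecedent (phrases 1–2, ending imperfect authentic cadence) and a large consequent (phrases 3–4, ending perfect authentic cadence). The consequent spans bars 38–45.

measures 38–45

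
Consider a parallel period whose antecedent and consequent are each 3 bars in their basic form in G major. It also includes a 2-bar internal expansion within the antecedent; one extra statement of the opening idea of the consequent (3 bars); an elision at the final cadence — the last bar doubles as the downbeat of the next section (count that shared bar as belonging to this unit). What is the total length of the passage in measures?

Basic parallel period: 3 + 3 = 6 bars.
6 (basic form) + 2 (internal expansion) + 3 (extra statement) = 11.
The elision shares a bar with the next section but does not change this unit's count.

11 measures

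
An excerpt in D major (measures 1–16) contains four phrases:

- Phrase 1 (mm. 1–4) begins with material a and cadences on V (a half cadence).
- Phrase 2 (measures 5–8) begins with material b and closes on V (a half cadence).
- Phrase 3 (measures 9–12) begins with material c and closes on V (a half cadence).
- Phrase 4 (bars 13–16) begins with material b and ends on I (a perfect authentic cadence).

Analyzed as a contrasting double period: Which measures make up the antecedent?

In a double period the four phrases pair into a large antecedent (phrases 1–2, ending half cadence) and a large consequent (phrases 3–4, ending perfect authentic cadence). The antecedent spans mm. 1-8.

measures 1–8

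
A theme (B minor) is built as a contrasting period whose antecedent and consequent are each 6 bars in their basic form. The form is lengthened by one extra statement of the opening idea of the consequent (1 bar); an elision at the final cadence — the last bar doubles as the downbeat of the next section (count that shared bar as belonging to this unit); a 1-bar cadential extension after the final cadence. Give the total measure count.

Basic contrasting period: 6 + 6 = 12 bars.
12 (basic form) + 1 (extra statement) + 1 (cadential extension) = 14.
The elision shares a bar with the next section but does not change this unit's count.

14 measures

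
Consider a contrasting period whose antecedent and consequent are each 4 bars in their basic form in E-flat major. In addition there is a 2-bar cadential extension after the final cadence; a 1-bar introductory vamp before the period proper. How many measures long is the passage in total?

11 measures

Basic contrasting period: 4 + 4 = 8 bars.
8 (basic form) + 2 (cadential extension) + 1 (introduction) = 11.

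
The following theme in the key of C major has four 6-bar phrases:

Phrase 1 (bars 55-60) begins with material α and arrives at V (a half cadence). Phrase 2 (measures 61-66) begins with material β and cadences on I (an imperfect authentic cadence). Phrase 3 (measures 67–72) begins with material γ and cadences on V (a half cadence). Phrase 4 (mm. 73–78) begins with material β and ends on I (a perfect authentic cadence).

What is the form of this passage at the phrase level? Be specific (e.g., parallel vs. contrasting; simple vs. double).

Four phrases in two halves: the first half (measures 55-66) ends with an imperfect authentic cadence, the second (bars 67–78) with a perfect authentic cadence — a large antecedent–consequent pair, i.e. a double period.
Phrase 3 begins with different material from phrase 1, making it contrasting.

contrasting double period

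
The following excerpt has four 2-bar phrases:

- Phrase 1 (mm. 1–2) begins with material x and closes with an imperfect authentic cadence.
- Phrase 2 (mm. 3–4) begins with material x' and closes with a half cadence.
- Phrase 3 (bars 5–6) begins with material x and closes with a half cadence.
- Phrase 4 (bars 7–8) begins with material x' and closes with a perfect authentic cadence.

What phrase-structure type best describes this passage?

Four phrases in two halves: the first half (measures 1–4) ends with a half cadence, the second (measures 5–8) with a perfect authentic cadence — a large antecedent–consequent pair, i.e. a double period.
Phrase 3 begins with the same material as phrase 1, making it parallel.

parallel double period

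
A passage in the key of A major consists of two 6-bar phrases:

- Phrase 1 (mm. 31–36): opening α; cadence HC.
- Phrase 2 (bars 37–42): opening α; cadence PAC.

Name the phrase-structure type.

Phrase 1 ends with a half cadence (weaker) and phrase 2 with a perfect authentic cadence (stronger): antecedent + consequent = a period.
The two phrases open with the same material (α / α), so the period is parallel.

parallel period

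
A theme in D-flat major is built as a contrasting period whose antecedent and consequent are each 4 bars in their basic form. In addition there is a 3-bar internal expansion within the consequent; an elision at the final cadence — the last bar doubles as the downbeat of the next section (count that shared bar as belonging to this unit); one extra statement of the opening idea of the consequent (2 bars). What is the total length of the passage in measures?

13 measures

Basic contrasting period: 4 + 4 = 8 bars.
8 (basic form) + 3 (internal expansion) + 2 (extra statement) = 13.
The elision shares a bar with the next section but does not change this unit's count.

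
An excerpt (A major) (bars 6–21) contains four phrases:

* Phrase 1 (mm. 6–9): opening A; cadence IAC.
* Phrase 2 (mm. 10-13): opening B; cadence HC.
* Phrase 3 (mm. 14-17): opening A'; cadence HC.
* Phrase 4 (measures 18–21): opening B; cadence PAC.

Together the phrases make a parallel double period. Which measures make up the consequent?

measures 14–21

In a double period the first pair of phrases (ending half cadence) is the large antecedent and the second pair (ending perfect authentic cadence) is the large consequent; the consequent is measures 14–21.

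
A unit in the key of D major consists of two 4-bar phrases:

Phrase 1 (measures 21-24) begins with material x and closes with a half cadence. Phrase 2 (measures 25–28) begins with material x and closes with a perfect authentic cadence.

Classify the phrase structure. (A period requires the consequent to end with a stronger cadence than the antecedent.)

Phrase 1 ends with a half cadence (weaker) and phrase 2 with a perfect authentic cadence (stronger): antecedent + consequent = a period.
The two phrases open with the same material (x / x), so the period is parallel.

parallel period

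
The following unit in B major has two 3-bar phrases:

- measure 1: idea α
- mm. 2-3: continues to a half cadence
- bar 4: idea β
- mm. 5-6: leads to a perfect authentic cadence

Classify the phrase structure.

Phrase 1 ends with a half cadence (weaker) and phrase 2 with a perfect authentic cadence (stronger): antecedent + consequent = a period.
The two phrases open with different material (α / β), so the period is contrasting.

contrasting period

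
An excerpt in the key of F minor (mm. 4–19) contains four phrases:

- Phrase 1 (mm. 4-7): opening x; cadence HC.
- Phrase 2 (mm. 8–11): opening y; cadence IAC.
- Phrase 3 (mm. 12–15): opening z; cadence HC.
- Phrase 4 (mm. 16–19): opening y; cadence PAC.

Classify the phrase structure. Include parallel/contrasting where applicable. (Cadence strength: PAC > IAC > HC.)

contrasting double period

Four phrases in two halves: the first half (measures 4–11) ends with an imperfect authentic cadence, the second (mm. 12-19) with a perfect authentic cadence — a large antecedent–consequent pair, i.e. a double period.
Phrase 3 begins with different material from phrase 1, making it contrasting.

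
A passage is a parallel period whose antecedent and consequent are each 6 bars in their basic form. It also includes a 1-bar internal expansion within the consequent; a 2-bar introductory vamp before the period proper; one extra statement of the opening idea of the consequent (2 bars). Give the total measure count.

17 measures

Basic parallel period: 6 + 6 = 12 bars.
12 (basic form) + 1 (internal expansion) + 2 (introduction) + 2 (extra statement) = 17.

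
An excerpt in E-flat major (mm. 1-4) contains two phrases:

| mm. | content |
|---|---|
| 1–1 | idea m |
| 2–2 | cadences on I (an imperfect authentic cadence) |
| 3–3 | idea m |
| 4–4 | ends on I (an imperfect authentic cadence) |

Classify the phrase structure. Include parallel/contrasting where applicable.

Both phrases have the same opening (m) and the same cadence (imperfect authentic cadence): the second is a restatement, not a consequent, so this is a repeated phrase rather than a period.

repeated phrase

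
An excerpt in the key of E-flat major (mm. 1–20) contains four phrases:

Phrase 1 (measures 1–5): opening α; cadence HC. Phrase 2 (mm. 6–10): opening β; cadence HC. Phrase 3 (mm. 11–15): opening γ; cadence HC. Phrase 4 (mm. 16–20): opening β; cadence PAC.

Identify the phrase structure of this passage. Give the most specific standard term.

Four phrases in two halves: the first half (mm. 1–10) ends with a half cadence, the second (mm. 11–20) with a perfect authentic cadence — a large antecedent–consequent pair, i.e. a double period.
Phrase 3 begins with different material from phrase 1, making it contrasting.

contrasting double period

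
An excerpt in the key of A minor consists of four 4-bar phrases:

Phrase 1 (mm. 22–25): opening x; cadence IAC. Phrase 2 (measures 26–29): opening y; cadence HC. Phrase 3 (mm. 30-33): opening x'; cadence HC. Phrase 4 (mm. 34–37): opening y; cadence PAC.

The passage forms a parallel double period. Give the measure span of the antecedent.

In a double period the four phrases pair into a large antecedent (phrases 1–2, ending half cadence) and a large consequent (phrases 3–4, ending perfect authentic cadence). The antecedent spans bars 22–29.

measures 22–29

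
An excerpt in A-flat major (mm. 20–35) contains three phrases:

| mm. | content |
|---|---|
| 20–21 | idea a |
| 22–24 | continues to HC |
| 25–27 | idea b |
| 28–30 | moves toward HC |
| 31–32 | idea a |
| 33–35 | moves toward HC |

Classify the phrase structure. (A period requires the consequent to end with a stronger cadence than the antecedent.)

phrase group

The final phrase closes with a half cadence, which is not stronger than the preceding half cadence; the 3 phrases lack an overall antecedent–consequent design and so form a phrase group.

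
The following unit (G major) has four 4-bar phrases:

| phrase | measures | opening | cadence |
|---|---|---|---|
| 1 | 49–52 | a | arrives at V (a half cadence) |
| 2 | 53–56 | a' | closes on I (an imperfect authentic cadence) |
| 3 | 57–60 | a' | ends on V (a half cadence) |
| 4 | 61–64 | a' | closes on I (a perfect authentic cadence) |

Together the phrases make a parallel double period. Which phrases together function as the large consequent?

phrases 3 and 4

In a double period the first pair of phrases (ending imperfect authentic cadence) is the large antecedent and the second pair (ending perfect authentic cadence) is the large consequent; the consequent is phrases 3 and 4.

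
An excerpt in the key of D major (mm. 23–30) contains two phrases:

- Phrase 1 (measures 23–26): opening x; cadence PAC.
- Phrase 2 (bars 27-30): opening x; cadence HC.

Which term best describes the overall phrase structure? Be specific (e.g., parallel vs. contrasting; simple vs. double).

phrase group

The second phrase closes with a half cadence, which is not stronger than the first phrase's perfect authentic cadence; without a weak→strong cadential pair there is no antecedent–consequent relationship, so this is a phrase group rather than a period.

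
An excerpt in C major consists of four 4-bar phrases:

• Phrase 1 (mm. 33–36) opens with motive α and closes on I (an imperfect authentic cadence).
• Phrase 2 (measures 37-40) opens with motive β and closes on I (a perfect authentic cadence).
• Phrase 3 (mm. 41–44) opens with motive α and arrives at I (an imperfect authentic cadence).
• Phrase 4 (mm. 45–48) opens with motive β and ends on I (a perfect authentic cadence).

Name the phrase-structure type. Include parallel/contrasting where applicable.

repeated period

The cadence pattern IAC–PAC–IAC–PAC is weak–strong twice, and phrases 3–4 restate phrases 1–2: a period heard twice, not a double period (which would end weakly at phrase 2).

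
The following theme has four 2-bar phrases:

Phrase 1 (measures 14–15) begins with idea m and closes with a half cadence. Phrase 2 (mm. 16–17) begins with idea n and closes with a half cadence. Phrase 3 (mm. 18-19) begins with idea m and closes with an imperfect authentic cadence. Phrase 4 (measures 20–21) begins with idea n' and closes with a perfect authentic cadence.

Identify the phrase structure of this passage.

parallel double period

Four phrases in two halves: the first half (mm. 14-17) ends with a half cadence, the second (mm. 18–21) with a perfect authentic cadence — a large antecedent–consequent pair, i.e. a double period.
Phrase 3 begins with the same material as phrase 1, making it parallel.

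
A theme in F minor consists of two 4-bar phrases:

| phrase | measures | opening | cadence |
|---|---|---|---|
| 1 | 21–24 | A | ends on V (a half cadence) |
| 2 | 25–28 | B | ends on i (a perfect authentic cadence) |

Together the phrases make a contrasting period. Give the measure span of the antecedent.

The phrase ending with the weaker cadence (half cadence) is the antecedent; the one ending more conclusively (perfect authentic cadence) is the consequent. The antecedent is measures 21–24.

measures 21–24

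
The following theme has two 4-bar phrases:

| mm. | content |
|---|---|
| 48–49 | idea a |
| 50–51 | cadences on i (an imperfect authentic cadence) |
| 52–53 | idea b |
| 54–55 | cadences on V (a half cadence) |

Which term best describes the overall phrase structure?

The second phrase closes with a half cadence, which is not stronger than the first phrase's imperfect authentic cadence; without a weak→strong cadential pair there is no antecedent–consequent relationship, so this is a phrase group rather than a period.

phrase group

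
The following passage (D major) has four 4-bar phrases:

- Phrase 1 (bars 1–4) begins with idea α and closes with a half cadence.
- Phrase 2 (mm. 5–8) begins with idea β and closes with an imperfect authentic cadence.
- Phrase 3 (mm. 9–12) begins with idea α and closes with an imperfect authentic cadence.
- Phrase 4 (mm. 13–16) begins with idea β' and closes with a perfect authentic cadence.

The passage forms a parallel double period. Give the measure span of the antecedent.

In a double period the first pair of phrases (ending imperfect authentic cadence) is the large antecedent and the second pair (ending perfect authentic cadence) is the large consequent; the antecedent is measures 1–8.

measures 1–8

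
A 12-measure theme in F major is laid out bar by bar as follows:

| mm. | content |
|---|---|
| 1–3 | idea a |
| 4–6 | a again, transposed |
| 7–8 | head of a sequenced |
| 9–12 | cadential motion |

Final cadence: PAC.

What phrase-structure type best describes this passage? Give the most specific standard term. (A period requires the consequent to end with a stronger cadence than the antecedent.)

sentence

Basic idea (mm. 1–3) + its repetition (measures 4–6) form the presentation; fragmentation and cadence (mm. 7–12) form the continuation — the 12-bar whole is a sentence.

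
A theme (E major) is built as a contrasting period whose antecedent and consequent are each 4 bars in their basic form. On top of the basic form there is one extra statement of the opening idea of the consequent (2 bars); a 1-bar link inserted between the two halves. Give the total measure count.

Basic contrasting period: 4 + 4 = 8 bars.
8 (basic form) + 2 (extra statement) + 1 (link) = 11.

11 measures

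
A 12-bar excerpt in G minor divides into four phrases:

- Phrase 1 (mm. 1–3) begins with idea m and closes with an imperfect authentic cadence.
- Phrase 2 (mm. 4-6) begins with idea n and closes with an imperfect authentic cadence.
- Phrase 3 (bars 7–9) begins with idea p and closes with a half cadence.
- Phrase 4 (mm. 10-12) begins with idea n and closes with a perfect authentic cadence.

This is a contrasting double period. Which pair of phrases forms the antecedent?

phrases 1 and 2

In a double period the first pair of phrases (ending imperfect authentic cadence) is the large antecedent and the second pair (ending perfect authentic cadence) is the large consequent; the antecedent is phrases 1 and 2.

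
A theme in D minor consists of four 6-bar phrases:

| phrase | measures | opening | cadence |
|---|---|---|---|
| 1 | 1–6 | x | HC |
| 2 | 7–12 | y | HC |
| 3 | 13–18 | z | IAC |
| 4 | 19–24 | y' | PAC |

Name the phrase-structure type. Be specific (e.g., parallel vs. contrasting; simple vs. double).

contrasting double period

Four phrases in two halves: the first half (measures 1–12) ends with a half cadence, the second (mm. 13–24) with a perfect authentic cadence — a large antecedent–consequent pair, i.e. a double period.
Phrase 3 begins with different material from phrase 1, making it contrasting.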